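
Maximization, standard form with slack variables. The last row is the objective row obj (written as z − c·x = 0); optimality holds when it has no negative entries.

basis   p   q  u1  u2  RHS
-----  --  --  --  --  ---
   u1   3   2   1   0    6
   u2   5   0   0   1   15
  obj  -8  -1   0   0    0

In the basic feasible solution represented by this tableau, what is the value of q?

q is not in the basis, so in the current basic feasible solution q = 0.

0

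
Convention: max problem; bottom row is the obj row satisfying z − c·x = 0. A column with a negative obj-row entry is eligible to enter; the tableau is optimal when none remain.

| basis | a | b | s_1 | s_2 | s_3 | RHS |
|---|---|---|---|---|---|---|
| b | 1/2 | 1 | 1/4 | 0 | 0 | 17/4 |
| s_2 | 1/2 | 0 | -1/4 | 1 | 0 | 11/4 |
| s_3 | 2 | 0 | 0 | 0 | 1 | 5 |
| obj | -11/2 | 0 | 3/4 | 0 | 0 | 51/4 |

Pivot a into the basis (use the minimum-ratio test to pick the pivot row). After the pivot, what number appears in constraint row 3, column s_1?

0

Ratio test on column a — row 1: (17/4)/(1/2) = 17/2; row 2: (11/4)/(1/2) = 11/2; row 3: 5/2 = 5/2. Minimum is 5/2 at row 3 (s_3 leaves); pivot element 2.
Divide row 3 by 2; eliminate column a from the other rows.
In the new row 3, the s_1 entry is the old entry divided by the pivot: 0/2 = 0.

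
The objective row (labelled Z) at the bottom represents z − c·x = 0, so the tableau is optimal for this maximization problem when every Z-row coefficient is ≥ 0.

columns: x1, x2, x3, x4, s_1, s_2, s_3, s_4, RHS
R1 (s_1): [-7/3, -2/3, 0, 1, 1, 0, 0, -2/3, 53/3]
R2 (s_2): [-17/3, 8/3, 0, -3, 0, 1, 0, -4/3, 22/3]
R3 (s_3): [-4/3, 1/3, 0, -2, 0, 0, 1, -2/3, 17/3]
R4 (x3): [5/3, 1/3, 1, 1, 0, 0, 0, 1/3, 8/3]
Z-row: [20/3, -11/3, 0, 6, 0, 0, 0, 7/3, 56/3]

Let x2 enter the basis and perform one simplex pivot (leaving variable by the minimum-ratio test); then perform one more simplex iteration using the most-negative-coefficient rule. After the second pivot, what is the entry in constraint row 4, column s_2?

Ratio test on column x2 — row 1: entry -2/3 ≤ 0; row 2: (22/3)/(8/3) = 11/4; row 3: (17/3)/(1/3) = 17; row 4: (8/3)/(1/3) = 8. Minimum is 11/4 at row 2 (s_2 leaves); pivot element 8/3.
Divide row 2 by 8/3; eliminate column x2 from the other rows.
Second iteration: most negative Z-row entry is -9/8 in column x1, so x1 enters.
Ratio test on column x1 — row 1: entry -15/4 ≤ 0; row 2: entry -17/8 ≤ 0; row 3: entry -5/8 ≤ 0; row 4: (7/4)/(19/8) = 14/19. Minimum is 14/19 at row 4 (x3 leaves); pivot element 19/8.
Divide row 4 by 19/8; eliminate column x1 from the other rows.
After both pivots, the entry at constraint row 4, column s_2 is -1/19.

-1/19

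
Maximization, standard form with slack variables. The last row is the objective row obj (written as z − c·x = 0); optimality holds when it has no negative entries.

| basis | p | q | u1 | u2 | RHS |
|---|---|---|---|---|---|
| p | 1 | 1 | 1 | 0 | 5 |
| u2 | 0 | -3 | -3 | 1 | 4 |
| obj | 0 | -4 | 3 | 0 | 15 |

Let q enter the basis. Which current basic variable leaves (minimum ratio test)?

p

Column q entries and ratios — p: 5/1 = 5; u2: -3 ≤ 0, skip.
Smallest ratio is 5 in the row of p, so p leaves.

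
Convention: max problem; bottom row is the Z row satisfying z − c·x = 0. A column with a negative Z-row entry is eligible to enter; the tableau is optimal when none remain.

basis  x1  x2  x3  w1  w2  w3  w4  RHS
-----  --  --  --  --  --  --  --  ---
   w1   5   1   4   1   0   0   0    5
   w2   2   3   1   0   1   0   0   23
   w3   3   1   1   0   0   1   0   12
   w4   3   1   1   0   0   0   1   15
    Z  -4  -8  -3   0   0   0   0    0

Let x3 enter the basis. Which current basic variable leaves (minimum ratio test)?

Column x3 entries and ratios — w1: 5/4 = 5/4; w2: 23/1 = 23; w3: 12/1 = 12; w4: 15/1 = 15.
Smallest ratio is 5/4 in the row of w1, so w1 leaves.

w1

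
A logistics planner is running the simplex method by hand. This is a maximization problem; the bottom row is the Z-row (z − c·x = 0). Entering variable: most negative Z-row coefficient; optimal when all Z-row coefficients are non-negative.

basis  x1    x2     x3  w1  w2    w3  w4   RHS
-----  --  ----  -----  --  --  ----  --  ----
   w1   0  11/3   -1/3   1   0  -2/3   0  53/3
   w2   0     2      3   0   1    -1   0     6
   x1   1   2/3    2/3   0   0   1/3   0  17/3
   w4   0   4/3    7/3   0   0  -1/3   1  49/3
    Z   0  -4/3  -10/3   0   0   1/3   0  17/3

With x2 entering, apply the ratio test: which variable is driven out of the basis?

Column x2 entries and ratios — w1: (53/3)/(11/3) = 53/11; w2: 6/2 = 3; x1: (17/3)/(2/3) = 17/2; w4: (49/3)/(4/3) = 49/4.
Smallest ratio is 3 in the row of w2, so w2 leaves.

w2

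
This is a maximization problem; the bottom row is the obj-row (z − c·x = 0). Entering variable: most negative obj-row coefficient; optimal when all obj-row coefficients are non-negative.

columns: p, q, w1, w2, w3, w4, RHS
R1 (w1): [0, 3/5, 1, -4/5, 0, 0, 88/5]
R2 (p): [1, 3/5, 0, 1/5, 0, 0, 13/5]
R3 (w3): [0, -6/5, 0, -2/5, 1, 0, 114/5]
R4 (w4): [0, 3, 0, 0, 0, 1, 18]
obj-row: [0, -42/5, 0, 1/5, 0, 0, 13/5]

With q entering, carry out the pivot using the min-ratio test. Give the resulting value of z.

39

Ratio test on column q — row 1: (88/5)/(3/5) = 88/3; row 2: (13/5)/(3/5) = 13/3; row 3: entry -6/5 ≤ 0; row 4: 18/3 = 6. Minimum is 13/3 at row 2 (p leaves); pivot element 3/5.
Pivot on row 2; the obj-row RHS becomes 13/5 − (-42/5)·(13/3) = 39.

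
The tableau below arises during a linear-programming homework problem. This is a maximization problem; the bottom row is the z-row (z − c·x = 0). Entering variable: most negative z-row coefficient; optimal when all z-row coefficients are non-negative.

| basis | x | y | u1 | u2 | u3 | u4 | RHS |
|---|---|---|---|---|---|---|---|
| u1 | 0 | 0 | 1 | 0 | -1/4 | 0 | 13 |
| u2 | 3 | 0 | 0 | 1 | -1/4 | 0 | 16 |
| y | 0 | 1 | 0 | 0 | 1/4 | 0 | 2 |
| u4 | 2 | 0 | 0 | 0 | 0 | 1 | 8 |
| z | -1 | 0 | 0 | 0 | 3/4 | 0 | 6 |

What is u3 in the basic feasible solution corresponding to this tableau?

u3 is not in the basis, so in the current basic feasible solution u3 = 0.

0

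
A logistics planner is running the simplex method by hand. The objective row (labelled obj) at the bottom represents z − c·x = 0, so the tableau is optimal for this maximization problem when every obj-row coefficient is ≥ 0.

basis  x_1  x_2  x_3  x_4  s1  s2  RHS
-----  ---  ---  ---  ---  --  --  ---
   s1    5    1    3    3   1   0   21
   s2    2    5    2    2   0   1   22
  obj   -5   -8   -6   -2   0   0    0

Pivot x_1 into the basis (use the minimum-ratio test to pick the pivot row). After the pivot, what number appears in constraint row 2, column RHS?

68/5

Ratio test on column x_1 — row 1: 21/5 = 21/5; row 2: 22/2 = 11. Minimum is 21/5 at row 1 (s1 leaves); pivot element 5.
Divide row 1 by 5; eliminate column x_1 from the other rows.
Row 2 update in column RHS: 22 − 2·(21/5) = 68/5.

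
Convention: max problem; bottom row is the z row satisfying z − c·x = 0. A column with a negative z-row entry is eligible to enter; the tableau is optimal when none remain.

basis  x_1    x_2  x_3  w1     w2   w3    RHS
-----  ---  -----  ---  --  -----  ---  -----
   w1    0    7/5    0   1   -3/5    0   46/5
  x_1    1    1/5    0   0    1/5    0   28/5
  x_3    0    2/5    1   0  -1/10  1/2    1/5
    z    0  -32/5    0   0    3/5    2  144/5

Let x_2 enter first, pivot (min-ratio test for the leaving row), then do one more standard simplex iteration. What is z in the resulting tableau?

54

Ratio test on column x_2 — row 1: (46/5)/(7/5) = 46/7; row 2: (28/5)/(1/5) = 28; row 3: (1/5)/(2/5) = 1/2. Minimum is 1/2 at row 3 (x_3 leaves); pivot element 2/5.
Pivot on row 3; the z-row RHS becomes 144/5 − (-32/5)·(1/2) = 32.
Next entering variable (most negative z-row entry -1): w2.
Ratio test on column w2 — row 1: entry -1/4 ≤ 0; row 2: (11/2)/(1/4) = 22; row 3: entry -1/4 ≤ 0. Minimum is 22 at row 2 (x_1 leaves); pivot element 1/4.
After the second pivot the z-row RHS is 32 − (-1)·22 = 54.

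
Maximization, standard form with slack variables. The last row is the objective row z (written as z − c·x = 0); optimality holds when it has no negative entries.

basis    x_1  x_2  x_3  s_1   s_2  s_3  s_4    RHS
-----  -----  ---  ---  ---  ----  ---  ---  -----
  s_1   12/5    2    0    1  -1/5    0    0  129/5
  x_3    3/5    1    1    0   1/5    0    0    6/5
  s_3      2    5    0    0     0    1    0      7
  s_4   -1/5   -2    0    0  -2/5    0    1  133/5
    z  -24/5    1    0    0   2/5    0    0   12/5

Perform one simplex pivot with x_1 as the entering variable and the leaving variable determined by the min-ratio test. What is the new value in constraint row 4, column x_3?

Ratio test on column x_1 — row 1: (129/5)/(12/5) = 43/4; row 2: (6/5)/(3/5) = 2; row 3: 7/2 = 7/2; row 4: entry -1/5 ≤ 0. Minimum is 2 at row 2 (x_3 leaves); pivot element 3/5.
Divide row 2 by 3/5; eliminate column x_1 from the other rows.
Row 4 update in column x_3: 0 − (-1/5)·(5/3) = 1/3.

1/3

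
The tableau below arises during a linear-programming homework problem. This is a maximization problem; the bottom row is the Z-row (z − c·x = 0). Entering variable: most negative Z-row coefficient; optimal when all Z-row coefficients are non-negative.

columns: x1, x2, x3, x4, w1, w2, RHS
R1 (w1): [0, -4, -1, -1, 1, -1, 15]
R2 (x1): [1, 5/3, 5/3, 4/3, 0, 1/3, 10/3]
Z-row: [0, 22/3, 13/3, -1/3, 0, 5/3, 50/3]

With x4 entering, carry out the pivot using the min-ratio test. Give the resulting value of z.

Ratio test on column x4 — row 1: entry -1 ≤ 0; row 2: (10/3)/(4/3) = 5/2. Minimum is 5/2 at row 2 (x1 leaves); pivot element 4/3.
Pivot on row 2; the Z-row RHS becomes 50/3 − (-1/3)·(5/2) = 35/2.

35/2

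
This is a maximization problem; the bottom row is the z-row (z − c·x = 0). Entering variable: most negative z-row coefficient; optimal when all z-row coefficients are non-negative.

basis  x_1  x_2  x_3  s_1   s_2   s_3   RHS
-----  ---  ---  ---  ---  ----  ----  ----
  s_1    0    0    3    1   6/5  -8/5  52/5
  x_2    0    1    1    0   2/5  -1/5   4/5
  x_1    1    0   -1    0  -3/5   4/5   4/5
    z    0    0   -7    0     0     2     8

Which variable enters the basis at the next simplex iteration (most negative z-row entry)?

x_3

Negative z-row entries: x_3: -7.
The most negative is -7 in column x_3, so x_3 enters.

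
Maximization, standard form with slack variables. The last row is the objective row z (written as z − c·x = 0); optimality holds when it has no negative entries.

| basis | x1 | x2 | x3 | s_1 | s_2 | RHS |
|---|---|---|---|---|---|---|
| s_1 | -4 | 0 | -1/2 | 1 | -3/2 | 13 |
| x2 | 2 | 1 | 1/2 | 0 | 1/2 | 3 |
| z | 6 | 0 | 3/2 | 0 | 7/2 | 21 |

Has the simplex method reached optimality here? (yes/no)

yes

Every z-row coefficient is ≥ 0, so the tableau is optimal.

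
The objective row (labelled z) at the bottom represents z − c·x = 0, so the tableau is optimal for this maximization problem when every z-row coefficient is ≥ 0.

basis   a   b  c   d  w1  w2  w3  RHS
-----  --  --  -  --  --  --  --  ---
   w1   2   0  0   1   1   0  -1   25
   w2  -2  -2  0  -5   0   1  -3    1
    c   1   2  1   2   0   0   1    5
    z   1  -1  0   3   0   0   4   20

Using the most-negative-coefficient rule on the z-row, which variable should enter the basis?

Negative z-row entries: b: -1.
The most negative is -1 in column b, so b enters.

b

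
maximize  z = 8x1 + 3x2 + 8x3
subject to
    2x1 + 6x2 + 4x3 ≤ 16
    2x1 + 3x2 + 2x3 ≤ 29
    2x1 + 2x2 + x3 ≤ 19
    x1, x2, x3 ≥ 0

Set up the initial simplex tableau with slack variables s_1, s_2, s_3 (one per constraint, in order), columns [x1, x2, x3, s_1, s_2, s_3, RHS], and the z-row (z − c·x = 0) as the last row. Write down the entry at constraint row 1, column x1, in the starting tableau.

Constraint 1 has coefficient 2 on x1.

2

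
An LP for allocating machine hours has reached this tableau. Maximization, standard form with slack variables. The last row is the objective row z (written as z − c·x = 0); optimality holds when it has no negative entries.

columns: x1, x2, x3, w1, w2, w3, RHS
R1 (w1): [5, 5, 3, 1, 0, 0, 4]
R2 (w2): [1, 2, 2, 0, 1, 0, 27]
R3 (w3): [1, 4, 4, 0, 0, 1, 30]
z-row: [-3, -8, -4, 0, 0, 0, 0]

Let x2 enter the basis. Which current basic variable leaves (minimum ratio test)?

w1

Column x2 entries and ratios — w1: 4/5 = 4/5; w2: 27/2 = 27/2; w3: 30/4 = 15/2.
Smallest ratio is 4/5 in the row of w1, so w1 leaves.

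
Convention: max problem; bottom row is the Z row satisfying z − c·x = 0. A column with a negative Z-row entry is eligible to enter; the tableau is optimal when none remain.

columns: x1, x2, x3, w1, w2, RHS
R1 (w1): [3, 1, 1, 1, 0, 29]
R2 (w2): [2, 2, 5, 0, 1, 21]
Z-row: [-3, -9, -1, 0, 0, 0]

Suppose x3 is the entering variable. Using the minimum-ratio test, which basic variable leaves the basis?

w2

Column x3 entries and ratios — w1: 29/1 = 29; w2: 21/5 = 21/5.
Smallest ratio is 21/5 in the row of w2, so w2 leaves.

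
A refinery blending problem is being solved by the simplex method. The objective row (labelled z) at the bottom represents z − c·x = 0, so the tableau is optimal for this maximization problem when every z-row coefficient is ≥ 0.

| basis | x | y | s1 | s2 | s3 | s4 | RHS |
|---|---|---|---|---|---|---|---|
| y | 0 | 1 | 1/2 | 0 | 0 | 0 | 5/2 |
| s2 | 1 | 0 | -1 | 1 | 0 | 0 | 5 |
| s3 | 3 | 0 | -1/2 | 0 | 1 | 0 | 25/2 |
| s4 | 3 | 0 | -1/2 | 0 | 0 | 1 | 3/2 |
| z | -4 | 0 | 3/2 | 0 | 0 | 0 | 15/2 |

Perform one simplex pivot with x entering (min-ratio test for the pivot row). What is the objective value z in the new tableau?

Ratio test on column x — row 1: entry 0 ≤ 0; row 2: 5/1 = 5; row 3: (25/2)/3 = 25/6; row 4: (3/2)/3 = 1/2. Minimum is 1/2 at row 4 (s4 leaves); pivot element 3.
Pivot on row 4; the z-row RHS becomes 15/2 − (-4)·(1/2) = 19/2.

19/2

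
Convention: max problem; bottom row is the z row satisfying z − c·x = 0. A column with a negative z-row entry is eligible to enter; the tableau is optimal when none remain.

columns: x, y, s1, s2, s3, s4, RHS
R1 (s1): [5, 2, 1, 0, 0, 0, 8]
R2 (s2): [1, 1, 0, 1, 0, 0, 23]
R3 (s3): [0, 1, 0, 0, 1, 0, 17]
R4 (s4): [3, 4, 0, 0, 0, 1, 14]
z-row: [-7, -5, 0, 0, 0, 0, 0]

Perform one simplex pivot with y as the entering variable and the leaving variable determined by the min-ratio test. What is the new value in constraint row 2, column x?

1/4

Ratio test on column y — row 1: 8/2 = 4; row 2: 23/1 = 23; row 3: 17/1 = 17; row 4: 14/4 = 7/2. Minimum is 7/2 at row 4 (s4 leaves); pivot element 4.
Divide row 4 by 4; eliminate column y from the other rows.
Row 2 update in column x: 1 − 1·(3/4) = 1/4.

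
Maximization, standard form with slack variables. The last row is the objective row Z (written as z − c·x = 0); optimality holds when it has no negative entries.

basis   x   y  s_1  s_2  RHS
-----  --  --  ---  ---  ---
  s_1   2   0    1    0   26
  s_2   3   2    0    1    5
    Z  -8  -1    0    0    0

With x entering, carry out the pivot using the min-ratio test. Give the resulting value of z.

40/3

Ratio test on column x — row 1: 26/2 = 13; row 2: 5/3 = 5/3. Minimum is 5/3 at row 2 (s_2 leaves); pivot element 3.
Pivot on row 2; the Z-row RHS becomes 0 − (-8)·(5/3) = 40/3.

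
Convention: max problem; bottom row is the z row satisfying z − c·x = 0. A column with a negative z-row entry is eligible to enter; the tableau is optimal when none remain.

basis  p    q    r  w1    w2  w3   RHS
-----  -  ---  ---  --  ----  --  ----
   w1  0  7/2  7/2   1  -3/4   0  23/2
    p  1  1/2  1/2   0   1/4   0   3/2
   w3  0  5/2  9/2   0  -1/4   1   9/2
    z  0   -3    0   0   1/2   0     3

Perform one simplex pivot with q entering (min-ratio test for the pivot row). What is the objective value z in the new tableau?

42/5

Ratio test on column q — row 1: (23/2)/(7/2) = 23/7; row 2: (3/2)/(1/2) = 3; row 3: (9/2)/(5/2) = 9/5. Minimum is 9/5 at row 3 (w3 leaves); pivot element 5/2.
Pivot on row 3; the z-row RHS becomes 3 − (-3)·(9/5) = 42/5.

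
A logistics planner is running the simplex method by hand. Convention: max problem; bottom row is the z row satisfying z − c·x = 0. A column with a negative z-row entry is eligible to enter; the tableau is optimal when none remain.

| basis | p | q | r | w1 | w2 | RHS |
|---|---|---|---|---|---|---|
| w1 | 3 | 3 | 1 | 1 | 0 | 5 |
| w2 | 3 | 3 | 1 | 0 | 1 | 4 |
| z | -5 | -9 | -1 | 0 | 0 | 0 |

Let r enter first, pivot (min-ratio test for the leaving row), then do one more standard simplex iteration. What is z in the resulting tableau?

12

Ratio test on column r — row 1: 5/1 = 5; row 2: 4/1 = 4. Minimum is 4 at row 2 (w2 leaves); pivot element 1.
Pivot on row 2; the z-row RHS becomes 0 − (-1)·4 = 4.
Next entering variable (most negative z-row entry -6): q.
Ratio test on column q — row 1: entry 0 ≤ 0; row 2: 4/3 = 4/3. Minimum is 4/3 at row 2 (r leaves); pivot element 3.
After the second pivot the z-row RHS is 4 − (-6)·(4/3) = 12.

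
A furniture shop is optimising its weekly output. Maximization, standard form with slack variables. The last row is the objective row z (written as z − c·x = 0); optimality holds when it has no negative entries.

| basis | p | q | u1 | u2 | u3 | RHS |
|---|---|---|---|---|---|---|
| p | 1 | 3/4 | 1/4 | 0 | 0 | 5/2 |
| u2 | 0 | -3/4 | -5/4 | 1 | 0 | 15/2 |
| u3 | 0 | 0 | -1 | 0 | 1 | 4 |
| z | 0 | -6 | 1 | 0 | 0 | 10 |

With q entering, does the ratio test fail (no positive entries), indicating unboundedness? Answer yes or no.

Column q has positive entries in row(s) 1, so the ratio test bounds it — not unbounded.

no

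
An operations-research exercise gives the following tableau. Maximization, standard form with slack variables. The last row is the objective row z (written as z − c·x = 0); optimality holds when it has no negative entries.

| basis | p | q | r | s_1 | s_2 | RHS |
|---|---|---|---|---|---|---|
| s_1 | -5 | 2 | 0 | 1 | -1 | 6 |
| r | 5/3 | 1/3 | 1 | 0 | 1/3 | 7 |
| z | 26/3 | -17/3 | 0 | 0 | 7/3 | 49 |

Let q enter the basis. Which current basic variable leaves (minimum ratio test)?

s_1

Column q entries and ratios — s_1: 6/2 = 3; r: 7/(1/3) = 21.
Smallest ratio is 3 in the row of s_1, so s_1 leaves.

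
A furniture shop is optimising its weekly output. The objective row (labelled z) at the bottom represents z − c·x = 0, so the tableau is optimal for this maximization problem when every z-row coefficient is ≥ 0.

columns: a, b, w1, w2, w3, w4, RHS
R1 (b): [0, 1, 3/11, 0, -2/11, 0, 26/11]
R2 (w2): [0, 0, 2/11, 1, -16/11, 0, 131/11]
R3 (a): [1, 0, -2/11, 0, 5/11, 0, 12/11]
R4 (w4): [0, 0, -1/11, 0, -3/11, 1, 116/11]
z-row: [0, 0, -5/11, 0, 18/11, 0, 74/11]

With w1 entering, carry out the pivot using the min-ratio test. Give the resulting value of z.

Ratio test on column w1 — row 1: (26/11)/(3/11) = 26/3; row 2: (131/11)/(2/11) = 131/2; row 3: entry -2/11 ≤ 0; row 4: entry -1/11 ≤ 0. Minimum is 26/3 at row 1 (b leaves); pivot element 3/11.
Pivot on row 1; the z-row RHS becomes 74/11 − (-5/11)·(26/3) = 32/3.

32/3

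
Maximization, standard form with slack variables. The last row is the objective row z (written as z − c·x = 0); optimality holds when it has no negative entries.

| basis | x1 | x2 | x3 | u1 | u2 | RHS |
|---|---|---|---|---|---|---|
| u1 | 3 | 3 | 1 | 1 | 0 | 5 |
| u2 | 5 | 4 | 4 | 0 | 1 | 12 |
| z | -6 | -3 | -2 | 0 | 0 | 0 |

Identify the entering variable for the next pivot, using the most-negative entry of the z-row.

x1

Negative z-row entries: x1: -6, x2: -3, x3: -2.
The most negative is -6 in column x1, so x1 enters.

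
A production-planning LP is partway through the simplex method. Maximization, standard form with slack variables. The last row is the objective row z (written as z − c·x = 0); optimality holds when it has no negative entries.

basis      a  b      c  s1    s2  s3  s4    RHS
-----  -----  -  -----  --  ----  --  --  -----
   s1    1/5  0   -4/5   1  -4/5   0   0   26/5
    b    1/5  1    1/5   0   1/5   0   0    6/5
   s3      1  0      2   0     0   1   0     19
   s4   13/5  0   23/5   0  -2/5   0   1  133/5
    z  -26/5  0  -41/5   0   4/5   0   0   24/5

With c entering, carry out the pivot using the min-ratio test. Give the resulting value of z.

Ratio test on column c — row 1: entry -4/5 ≤ 0; row 2: (6/5)/(1/5) = 6; row 3: 19/2 = 19/2; row 4: (133/5)/(23/5) = 133/23. Minimum is 133/23 at row 4 (s4 leaves); pivot element 23/5.
Pivot on row 4; the z-row RHS becomes 24/5 − (-41/5)·(133/23) = 1201/23.

1201/23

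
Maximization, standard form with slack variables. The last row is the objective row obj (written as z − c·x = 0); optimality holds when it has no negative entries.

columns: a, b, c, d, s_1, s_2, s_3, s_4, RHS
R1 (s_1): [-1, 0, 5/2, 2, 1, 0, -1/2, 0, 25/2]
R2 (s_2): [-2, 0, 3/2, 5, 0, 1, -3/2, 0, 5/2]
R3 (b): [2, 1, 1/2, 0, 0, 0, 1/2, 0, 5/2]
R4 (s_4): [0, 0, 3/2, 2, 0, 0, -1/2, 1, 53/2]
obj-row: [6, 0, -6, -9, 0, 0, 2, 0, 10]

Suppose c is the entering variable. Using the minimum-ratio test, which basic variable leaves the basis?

Column c entries and ratios — s_1: (25/2)/(5/2) = 5; s_2: (5/2)/(3/2) = 5/3; b: (5/2)/(1/2) = 5; s_4: (53/2)/(3/2) = 53/3.
Smallest ratio is 5/3 in the row of s_2, so s_2 leaves.

s_2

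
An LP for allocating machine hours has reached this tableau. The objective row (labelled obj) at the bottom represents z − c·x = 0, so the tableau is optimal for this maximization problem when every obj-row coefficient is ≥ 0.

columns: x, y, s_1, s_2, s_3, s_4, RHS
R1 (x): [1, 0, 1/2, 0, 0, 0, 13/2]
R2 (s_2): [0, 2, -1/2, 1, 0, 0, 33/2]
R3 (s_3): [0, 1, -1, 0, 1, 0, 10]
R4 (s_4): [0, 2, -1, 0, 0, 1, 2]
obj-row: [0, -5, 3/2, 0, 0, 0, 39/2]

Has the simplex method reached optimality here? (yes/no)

no

The obj-row has a negative entry -5 in column y, so it is not optimal.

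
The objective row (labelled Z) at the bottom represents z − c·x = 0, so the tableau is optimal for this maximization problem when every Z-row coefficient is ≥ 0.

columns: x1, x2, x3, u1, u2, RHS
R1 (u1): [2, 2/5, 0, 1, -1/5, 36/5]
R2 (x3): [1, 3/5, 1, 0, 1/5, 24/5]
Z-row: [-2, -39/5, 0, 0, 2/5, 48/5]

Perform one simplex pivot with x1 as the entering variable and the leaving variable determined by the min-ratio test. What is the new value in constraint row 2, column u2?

Ratio test on column x1 — row 1: (36/5)/2 = 18/5; row 2: (24/5)/1 = 24/5. Minimum is 18/5 at row 1 (u1 leaves); pivot element 2.
Divide row 1 by 2; eliminate column x1 from the other rows.
Row 2 update in column u2: 1/5 − 1·(-1/10) = 3/10.

3/10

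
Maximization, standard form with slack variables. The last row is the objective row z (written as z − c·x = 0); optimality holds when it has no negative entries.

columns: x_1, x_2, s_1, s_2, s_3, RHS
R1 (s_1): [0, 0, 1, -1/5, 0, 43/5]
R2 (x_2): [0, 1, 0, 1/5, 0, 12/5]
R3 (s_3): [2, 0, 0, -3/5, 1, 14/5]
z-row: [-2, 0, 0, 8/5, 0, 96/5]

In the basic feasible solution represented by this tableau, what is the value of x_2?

12/5

x_2 is basic (row 2); its value is the RHS of that row, 12/5.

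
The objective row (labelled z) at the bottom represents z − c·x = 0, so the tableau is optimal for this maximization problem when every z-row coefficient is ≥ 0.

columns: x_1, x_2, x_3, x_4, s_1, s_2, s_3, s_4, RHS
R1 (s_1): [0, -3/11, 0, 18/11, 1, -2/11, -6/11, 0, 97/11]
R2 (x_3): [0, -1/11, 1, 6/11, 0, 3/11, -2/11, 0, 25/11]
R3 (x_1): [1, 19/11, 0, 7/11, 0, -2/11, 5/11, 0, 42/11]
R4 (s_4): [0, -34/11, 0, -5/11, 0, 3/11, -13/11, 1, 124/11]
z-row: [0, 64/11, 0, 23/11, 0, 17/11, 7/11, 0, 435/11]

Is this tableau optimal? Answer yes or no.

Every z-row coefficient is ≥ 0, so the tableau is optimal.

yes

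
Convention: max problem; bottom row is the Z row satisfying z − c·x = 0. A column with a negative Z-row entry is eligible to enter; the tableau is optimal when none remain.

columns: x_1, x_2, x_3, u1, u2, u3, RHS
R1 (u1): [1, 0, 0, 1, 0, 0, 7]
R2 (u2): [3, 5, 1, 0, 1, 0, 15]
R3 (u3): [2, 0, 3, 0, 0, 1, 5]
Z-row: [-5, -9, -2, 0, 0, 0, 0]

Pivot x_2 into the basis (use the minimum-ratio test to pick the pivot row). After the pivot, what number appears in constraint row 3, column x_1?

2

Ratio test on column x_2 — row 1: entry 0 ≤ 0; row 2: 15/5 = 3; row 3: entry 0 ≤ 0. Minimum is 3 at row 2 (u2 leaves); pivot element 5.
Divide row 2 by 5; eliminate column x_2 from the other rows.
Row 3 update in column x_1: 2 − 0·(3/5) = 2.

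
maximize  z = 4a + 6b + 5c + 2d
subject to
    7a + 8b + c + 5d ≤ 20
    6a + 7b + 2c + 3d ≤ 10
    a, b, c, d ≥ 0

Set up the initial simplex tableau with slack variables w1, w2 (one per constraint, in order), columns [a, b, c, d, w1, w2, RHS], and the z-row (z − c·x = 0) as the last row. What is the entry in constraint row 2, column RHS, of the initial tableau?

10

The RHS of constraint 2 is b_2 = 10.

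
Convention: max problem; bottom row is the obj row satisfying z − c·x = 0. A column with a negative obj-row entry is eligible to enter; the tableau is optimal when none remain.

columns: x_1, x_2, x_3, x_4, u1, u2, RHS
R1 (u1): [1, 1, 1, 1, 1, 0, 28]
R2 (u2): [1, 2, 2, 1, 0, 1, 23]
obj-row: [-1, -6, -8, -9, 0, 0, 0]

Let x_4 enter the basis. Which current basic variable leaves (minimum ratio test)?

u2

Column x_4 entries and ratios — u1: 28/1 = 28; u2: 23/1 = 23.
Smallest ratio is 23 in the row of u2, so u2 leaves.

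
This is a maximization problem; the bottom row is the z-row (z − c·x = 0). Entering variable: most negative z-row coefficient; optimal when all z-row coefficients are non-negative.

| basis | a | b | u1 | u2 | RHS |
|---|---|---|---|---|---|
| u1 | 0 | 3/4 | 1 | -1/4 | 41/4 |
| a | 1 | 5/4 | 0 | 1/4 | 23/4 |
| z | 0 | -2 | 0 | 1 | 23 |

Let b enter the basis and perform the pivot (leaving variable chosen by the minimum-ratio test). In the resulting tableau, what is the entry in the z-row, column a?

8/5

Ratio test on column b — row 1: (41/4)/(3/4) = 41/3; row 2: (23/4)/(5/4) = 23/5. Minimum is 23/5 at row 2 (a leaves); pivot element 5/4.
Divide row 2 by 5/4; eliminate column b from the other rows.
z-row update in column a: 0 − (-2)·(4/5) = 8/5.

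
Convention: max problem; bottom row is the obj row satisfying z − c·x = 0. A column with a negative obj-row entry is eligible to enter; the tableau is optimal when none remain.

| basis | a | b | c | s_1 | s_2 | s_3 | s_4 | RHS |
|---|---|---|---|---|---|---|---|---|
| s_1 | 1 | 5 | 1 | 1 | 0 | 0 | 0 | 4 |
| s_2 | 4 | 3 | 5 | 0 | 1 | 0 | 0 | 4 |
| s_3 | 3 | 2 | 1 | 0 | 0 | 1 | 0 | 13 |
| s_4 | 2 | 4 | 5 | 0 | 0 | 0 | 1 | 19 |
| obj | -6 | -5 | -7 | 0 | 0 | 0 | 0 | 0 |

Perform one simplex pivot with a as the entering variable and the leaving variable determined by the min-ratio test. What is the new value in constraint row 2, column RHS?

1

Ratio test on column a — row 1: 4/1 = 4; row 2: 4/4 = 1; row 3: 13/3 = 13/3; row 4: 19/2 = 19/2. Minimum is 1 at row 2 (s_2 leaves); pivot element 4.
Divide row 2 by 4; eliminate column a from the other rows.
In the new row 2, the RHS entry is the old entry divided by the pivot: 4/4 = 1.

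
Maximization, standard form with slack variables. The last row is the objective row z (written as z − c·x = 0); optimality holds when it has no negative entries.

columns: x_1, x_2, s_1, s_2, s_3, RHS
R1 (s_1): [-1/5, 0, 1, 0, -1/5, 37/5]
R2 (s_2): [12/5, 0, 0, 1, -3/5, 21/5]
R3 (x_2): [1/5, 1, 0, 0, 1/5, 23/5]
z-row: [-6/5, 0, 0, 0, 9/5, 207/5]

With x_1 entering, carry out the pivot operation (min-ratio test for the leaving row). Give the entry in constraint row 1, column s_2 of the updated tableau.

1/12

Ratio test on column x_1 — row 1: entry -1/5 ≤ 0; row 2: (21/5)/(12/5) = 7/4; row 3: (23/5)/(1/5) = 23. Minimum is 7/4 at row 2 (s_2 leaves); pivot element 12/5.
Divide row 2 by 12/5; eliminate column x_1 from the other rows.
Row 1 update in column s_2: 0 − (-1/5)·(5/12) = 1/12.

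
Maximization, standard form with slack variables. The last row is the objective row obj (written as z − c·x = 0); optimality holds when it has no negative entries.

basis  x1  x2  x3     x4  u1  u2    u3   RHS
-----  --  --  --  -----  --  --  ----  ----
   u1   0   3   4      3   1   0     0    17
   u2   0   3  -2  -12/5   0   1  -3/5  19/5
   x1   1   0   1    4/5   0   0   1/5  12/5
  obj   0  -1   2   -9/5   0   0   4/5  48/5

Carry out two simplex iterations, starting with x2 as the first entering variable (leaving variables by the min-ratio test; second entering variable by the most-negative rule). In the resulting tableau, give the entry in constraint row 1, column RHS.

22/9

Ratio test on column x2 — row 1: 17/3 = 17/3; row 2: (19/5)/3 = 19/15; row 3: entry 0 ≤ 0. Minimum is 19/15 at row 2 (u2 leaves); pivot element 3.
Divide row 2 by 3; eliminate column x2 from the other rows.
Second iteration: most negative obj-row entry is -13/5 in column x4, so x4 enters.
Ratio test on column x4 — row 1: (66/5)/(27/5) = 22/9; row 2: entry -4/5 ≤ 0; row 3: (12/5)/(4/5) = 3. Minimum is 22/9 at row 1 (u1 leaves); pivot element 27/5.
Divide row 1 by 27/5; eliminate column x4 from the other rows.
After both pivots, the entry at constraint row 1, column RHS is 22/9.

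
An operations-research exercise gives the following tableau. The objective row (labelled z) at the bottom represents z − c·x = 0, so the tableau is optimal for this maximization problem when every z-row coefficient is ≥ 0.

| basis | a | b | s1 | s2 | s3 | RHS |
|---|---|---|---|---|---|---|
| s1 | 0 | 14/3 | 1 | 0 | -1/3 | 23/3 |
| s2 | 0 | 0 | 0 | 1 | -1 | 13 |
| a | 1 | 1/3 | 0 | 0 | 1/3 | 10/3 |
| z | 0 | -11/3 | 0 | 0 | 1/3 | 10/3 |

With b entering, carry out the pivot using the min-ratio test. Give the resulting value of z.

Ratio test on column b — row 1: (23/3)/(14/3) = 23/14; row 2: entry 0 ≤ 0; row 3: (10/3)/(1/3) = 10. Minimum is 23/14 at row 1 (s1 leaves); pivot element 14/3.
Pivot on row 1; the z-row RHS becomes 10/3 − (-11/3)·(23/14) = 131/14.

131/14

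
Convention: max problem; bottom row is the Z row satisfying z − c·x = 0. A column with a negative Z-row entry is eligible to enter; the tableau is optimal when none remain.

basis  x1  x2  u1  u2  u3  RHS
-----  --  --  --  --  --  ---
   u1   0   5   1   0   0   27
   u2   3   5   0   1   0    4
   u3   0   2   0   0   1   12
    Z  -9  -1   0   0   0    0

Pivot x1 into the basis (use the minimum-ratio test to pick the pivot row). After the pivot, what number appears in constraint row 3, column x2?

Ratio test on column x1 — row 1: entry 0 ≤ 0; row 2: 4/3 = 4/3; row 3: entry 0 ≤ 0. Minimum is 4/3 at row 2 (u2 leaves); pivot element 3.
Divide row 2 by 3; eliminate column x1 from the other rows.
Row 3 update in column x2: 2 − 0·(5/3) = 2.

2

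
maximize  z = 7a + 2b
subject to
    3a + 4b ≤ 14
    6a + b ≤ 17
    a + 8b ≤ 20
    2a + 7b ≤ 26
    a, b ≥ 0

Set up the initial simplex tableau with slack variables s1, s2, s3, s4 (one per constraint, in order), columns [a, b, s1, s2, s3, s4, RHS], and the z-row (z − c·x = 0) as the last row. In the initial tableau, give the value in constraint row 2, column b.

1

Constraint 2 has coefficient 1 on b.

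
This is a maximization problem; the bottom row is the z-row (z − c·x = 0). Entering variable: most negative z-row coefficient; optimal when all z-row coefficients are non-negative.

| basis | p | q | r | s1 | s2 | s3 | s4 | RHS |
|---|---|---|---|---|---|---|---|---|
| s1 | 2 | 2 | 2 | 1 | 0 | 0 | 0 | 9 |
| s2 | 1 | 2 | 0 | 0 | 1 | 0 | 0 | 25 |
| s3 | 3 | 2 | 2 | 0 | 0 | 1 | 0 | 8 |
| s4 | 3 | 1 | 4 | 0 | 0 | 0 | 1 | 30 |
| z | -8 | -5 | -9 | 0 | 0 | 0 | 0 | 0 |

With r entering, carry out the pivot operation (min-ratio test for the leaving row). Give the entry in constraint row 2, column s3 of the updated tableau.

0

Ratio test on column r — row 1: 9/2 = 9/2; row 2: entry 0 ≤ 0; row 3: 8/2 = 4; row 4: 30/4 = 15/2. Minimum is 4 at row 3 (s3 leaves); pivot element 2.
Divide row 3 by 2; eliminate column r from the other rows.
Row 2 update in column s3: 0 − 0·(1/2) = 0.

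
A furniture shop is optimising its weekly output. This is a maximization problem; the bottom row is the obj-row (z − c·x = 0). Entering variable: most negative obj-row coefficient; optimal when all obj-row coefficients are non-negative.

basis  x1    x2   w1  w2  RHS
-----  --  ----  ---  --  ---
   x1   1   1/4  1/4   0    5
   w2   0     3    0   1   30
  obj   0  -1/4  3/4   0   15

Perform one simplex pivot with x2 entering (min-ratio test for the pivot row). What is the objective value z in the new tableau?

35/2

Ratio test on column x2 — row 1: 5/(1/4) = 20; row 2: 30/3 = 10. Minimum is 10 at row 2 (w2 leaves); pivot element 3.
Pivot on row 2; the obj-row RHS becomes 15 − (-1/4)·10 = 35/2.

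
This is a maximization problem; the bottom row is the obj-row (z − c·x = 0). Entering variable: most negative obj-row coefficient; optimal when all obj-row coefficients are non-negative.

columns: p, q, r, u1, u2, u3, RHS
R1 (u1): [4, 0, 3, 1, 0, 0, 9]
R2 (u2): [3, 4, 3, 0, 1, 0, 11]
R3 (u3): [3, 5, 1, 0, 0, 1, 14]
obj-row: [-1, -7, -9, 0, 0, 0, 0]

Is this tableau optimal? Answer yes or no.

The obj-row has a negative entry -9 in column r, so it is not optimal.

no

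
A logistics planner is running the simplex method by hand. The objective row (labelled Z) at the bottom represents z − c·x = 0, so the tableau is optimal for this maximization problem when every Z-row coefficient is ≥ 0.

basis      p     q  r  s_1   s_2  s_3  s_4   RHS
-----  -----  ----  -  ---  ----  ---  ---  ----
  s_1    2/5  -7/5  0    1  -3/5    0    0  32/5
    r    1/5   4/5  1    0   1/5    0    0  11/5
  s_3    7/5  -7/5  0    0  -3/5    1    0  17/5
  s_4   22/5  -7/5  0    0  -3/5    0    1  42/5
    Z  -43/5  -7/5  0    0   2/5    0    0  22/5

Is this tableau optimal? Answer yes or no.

The Z-row has a negative entry -43/5 in column p, so it is not optimal.

no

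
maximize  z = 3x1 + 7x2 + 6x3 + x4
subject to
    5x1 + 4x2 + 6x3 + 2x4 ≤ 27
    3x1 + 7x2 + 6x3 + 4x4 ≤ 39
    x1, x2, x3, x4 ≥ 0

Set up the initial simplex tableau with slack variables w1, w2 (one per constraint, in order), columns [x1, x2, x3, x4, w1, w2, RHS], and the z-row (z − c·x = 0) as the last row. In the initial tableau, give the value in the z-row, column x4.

The z-row carries the negated objective coefficients: the x4 entry is -1.

-1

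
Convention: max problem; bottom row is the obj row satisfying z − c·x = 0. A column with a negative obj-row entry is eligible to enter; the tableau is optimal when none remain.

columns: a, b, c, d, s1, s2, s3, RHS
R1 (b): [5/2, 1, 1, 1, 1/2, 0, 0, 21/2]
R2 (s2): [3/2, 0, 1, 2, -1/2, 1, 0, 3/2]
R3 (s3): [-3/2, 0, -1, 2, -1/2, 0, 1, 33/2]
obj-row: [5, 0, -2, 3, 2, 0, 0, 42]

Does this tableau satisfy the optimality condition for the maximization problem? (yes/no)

no

The obj-row has a negative entry -2 in column c, so it is not optimal.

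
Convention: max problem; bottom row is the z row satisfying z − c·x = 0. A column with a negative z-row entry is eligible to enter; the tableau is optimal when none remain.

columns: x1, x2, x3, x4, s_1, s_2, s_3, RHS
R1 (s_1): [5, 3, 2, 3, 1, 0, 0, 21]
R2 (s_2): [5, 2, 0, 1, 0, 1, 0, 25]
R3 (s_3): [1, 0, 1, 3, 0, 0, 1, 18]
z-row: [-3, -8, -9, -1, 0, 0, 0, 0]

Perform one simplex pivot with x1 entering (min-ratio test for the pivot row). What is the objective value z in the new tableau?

63/5

Ratio test on column x1 — row 1: 21/5 = 21/5; row 2: 25/5 = 5; row 3: 18/1 = 18. Minimum is 21/5 at row 1 (s_1 leaves); pivot element 5.
Pivot on row 1; the z-row RHS becomes 0 − (-3)·(21/5) = 63/5.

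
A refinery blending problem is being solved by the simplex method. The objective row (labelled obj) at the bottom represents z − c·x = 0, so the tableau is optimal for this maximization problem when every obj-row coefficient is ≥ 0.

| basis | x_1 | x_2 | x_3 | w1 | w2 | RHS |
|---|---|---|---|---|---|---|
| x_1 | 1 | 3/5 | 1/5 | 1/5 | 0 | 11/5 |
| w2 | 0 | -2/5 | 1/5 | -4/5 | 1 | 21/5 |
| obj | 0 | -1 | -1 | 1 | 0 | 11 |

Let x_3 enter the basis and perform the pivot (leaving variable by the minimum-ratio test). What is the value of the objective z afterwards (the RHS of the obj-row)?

22

Ratio test on column x_3 — row 1: (11/5)/(1/5) = 11; row 2: (21/5)/(1/5) = 21. Minimum is 11 at row 1 (x_1 leaves); pivot element 1/5.
Pivot on row 1; the obj-row RHS becomes 11 − (-1)·11 = 22.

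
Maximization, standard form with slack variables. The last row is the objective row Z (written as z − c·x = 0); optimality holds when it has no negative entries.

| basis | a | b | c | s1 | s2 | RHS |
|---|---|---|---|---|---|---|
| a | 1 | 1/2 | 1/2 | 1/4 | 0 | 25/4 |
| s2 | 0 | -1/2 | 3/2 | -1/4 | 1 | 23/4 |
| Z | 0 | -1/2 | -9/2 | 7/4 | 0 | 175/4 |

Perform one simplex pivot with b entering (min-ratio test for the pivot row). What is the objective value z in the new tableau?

50

Ratio test on column b — row 1: (25/4)/(1/2) = 25/2; row 2: entry -1/2 ≤ 0. Minimum is 25/2 at row 1 (a leaves); pivot element 1/2.
Pivot on row 1; the Z-row RHS becomes 175/4 − (-1/2)·(25/2) = 50.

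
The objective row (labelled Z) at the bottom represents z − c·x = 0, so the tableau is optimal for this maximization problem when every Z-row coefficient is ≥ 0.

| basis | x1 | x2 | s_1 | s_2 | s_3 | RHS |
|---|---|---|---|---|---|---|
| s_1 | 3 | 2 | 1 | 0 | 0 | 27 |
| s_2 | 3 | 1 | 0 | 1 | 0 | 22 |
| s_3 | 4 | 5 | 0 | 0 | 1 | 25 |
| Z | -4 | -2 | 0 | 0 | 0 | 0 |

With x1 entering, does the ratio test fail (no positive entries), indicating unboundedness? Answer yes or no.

no

Column x1 has positive entries in row(s) 1, 2, 3, so the ratio test bounds it — not unbounded.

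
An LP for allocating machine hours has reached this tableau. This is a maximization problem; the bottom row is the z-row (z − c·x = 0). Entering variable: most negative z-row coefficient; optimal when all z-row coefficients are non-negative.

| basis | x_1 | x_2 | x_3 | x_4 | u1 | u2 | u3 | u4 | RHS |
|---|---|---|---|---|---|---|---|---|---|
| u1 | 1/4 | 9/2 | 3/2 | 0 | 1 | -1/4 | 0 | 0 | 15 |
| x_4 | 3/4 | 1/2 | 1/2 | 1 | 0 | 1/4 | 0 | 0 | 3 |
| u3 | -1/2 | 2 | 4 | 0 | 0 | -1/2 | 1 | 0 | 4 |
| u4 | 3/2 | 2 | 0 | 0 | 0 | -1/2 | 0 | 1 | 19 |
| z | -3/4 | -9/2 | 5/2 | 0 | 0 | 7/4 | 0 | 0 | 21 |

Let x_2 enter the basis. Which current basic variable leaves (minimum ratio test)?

Column x_2 entries and ratios — u1: 15/(9/2) = 10/3; x_4: 3/(1/2) = 6; u3: 4/2 = 2; u4: 19/2 = 19/2.
Smallest ratio is 2 in the row of u3, so u3 leaves.

u3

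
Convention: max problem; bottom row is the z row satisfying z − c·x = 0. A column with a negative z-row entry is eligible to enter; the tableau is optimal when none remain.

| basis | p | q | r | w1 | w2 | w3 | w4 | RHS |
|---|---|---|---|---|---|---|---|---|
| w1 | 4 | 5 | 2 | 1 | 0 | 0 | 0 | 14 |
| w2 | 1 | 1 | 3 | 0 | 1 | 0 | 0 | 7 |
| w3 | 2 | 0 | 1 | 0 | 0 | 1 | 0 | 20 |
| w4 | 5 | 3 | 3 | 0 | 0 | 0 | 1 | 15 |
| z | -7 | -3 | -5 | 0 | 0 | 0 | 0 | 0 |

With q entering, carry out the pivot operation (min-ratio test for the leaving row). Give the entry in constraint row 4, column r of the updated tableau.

Ratio test on column q — row 1: 14/5 = 14/5; row 2: 7/1 = 7; row 3: entry 0 ≤ 0; row 4: 15/3 = 5. Minimum is 14/5 at row 1 (w1 leaves); pivot element 5.
Divide row 1 by 5; eliminate column q from the other rows.
Row 4 update in column r: 3 − 3·(2/5) = 9/5.

9/5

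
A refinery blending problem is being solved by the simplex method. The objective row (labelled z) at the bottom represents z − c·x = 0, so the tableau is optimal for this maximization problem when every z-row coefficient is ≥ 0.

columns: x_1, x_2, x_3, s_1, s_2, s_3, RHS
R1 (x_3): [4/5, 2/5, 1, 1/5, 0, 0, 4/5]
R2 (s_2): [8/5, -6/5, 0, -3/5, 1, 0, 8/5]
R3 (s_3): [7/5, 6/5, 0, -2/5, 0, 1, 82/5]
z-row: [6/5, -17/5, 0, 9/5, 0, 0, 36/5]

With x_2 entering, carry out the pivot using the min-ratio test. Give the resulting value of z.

Ratio test on column x_2 — row 1: (4/5)/(2/5) = 2; row 2: entry -6/5 ≤ 0; row 3: (82/5)/(6/5) = 41/3. Minimum is 2 at row 1 (x_3 leaves); pivot element 2/5.
Pivot on row 1; the z-row RHS becomes 36/5 − (-17/5)·2 = 14.

14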